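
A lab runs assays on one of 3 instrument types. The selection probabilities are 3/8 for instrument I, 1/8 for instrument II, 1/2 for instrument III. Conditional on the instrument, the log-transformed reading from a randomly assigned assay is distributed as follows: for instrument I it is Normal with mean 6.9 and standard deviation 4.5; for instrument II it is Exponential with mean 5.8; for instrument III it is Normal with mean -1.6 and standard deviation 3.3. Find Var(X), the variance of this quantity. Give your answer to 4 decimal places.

Per component, I: μ=6.9, E[X²]=67.86; II: μ=5.8, E[X²]=67.28; III: μ=-1.6, E[X²]=13.45.
E[X] = 0.375·6.9 + 0.125·5.8 + 0.5·-1.6 = 2.5125.
E[X²] = 0.375·67.86 + 0.125·67.28 + 0.5·13.45 = 40.5825.
Var(X) = E[X²] − (E[X])² = 40.5825 − 6.31266 = 34.2698.

34.2698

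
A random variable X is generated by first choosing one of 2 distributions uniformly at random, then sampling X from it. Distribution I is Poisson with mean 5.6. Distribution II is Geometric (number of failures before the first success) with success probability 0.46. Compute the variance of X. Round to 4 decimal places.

8.9736

Per component, I: μ=5.6, E[X²]=36.96; II: μ=1.17391, E[X²]=3.93006.
E[X] = 0.5·5.6 + 0.5·1.17391 = 3.38696.
E[X²] = 0.5·36.96 + 0.5·3.93006 = 20.445.
Var(X) = E[X²] − (E[X])² = 20.445 − 11.4715 = 8.97355.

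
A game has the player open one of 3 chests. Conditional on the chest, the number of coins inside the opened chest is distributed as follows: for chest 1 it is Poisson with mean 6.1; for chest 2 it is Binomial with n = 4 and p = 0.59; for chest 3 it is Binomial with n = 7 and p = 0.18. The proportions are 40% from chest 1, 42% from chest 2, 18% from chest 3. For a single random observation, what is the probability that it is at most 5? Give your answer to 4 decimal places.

0.7719

Conditional on each chest, P(X ≤ 5): 1: 0.429754; 2: 1; 3: 0.999799.
By total probability, P(X ≤ 5) = 0.4·0.429754 + 0.42·1 + 0.18·0.999799 = 0.771865.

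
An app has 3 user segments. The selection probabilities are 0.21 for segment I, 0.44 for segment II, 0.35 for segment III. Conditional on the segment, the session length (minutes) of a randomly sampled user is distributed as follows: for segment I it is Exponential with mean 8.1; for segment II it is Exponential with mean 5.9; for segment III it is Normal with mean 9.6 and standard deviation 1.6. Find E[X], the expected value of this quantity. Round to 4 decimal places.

7.6570

Component means — I: 8.1; II: 5.9; III: 9.6.
E[X] = 0.21·8.1 + 0.44·5.9 + 0.35·9.6 = 7.657.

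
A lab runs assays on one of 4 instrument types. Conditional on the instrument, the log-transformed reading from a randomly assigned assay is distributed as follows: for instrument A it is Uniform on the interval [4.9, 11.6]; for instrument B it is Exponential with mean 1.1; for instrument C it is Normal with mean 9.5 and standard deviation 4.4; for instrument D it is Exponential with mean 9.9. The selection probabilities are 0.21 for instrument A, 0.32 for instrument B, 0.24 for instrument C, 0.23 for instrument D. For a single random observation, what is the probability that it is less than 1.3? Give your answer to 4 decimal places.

Conditional on each instrument, P(X < 1.3): A: 0; B: 0.693279; C: 0.0311864; D: 0.123057.
By total probability, P(X < 1.3) = 0.21·0 + 0.32·0.693279 + 0.24·0.0311864 + 0.23·0.123057 = 0.257637.

0.2576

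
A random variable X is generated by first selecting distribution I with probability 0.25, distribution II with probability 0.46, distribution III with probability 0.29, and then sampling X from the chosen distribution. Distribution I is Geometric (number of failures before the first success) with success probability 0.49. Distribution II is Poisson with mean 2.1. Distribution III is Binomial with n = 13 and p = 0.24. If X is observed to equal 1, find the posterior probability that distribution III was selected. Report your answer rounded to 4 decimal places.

Likelihoods P(X=1 | ·): I: 0.2499; II: 0.257158; III: 0.115856.
Posterior ∝ prior × likelihood. Numerator for III: 0.29·0.115856 = 0.0335982.
Normalizing constant: 0.25·0.2499 + 0.46·0.257158 + 0.29·0.115856 = 0.214366.
P(III | observation) = 0.0335982 / 0.214366 = 0.156733.

0.1567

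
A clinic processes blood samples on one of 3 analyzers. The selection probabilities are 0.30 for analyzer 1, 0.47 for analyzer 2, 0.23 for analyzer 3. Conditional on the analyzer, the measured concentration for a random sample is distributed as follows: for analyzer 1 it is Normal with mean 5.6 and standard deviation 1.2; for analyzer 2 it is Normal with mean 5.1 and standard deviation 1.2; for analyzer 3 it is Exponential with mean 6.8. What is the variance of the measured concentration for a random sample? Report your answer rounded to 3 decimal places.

Per component, 1: μ=5.6, E[X²]=32.8; 2: μ=5.1, E[X²]=27.45; 3: μ=6.8, E[X²]=92.48.
E[X] = 0.3·5.6 + 0.47·5.1 + 0.23·6.8 = 5.641.
E[X²] = 0.3·32.8 + 0.47·27.45 + 0.23·92.48 = 44.0119.
Var(X) = E[X²] − (E[X])² = 44.0119 − 31.8209 = 12.191.

12.191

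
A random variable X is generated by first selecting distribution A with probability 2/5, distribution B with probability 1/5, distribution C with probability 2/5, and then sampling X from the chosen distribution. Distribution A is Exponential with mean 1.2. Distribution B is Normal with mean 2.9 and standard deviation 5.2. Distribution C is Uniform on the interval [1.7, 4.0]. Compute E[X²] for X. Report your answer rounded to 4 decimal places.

11.6673

For each component E[X²] = Var + (mean)², giving A: 2.88; B: 35.45; C: 8.56333.
Overall E[X²] = 0.4·2.88 + 0.2·35.45 + 0.4·8.56333 = 11.6673.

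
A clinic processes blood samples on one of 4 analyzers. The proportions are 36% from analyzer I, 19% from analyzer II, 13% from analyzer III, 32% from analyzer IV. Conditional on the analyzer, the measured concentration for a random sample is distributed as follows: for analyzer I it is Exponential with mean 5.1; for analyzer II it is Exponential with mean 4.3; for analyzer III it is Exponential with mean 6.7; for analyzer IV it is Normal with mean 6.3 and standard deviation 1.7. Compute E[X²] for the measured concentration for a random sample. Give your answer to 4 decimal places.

51.0504

For each component E[X²] = Var + (mean)², giving I: 52.02; II: 36.98; III: 89.78; IV: 42.58.
Overall E[X²] = 0.36·52.02 + 0.19·36.98 + 0.13·89.78 + 0.32·42.58 = 51.0504.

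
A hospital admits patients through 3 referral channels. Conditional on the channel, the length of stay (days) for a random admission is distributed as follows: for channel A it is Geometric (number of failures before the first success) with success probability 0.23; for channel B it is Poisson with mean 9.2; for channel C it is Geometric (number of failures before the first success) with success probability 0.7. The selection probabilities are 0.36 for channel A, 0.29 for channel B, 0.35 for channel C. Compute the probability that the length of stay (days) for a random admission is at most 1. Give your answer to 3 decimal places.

0.465

Conditional on each channel, P(X ≤ 1): A: 0.4071; B: 0.0010306; C: 0.91.
By total probability, P(X ≤ 1) = 0.36·0.4071 + 0.29·0.0010306 + 0.35·0.91 = 0.465355.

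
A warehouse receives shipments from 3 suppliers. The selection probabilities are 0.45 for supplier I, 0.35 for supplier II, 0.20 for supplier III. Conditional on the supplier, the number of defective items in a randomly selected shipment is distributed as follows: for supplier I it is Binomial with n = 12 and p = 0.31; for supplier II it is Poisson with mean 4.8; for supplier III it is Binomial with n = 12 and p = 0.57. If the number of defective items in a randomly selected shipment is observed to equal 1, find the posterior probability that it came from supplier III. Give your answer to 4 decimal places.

0.0030

Likelihoods P(X=1 | ·): I: 0.0627889; II: 0.0395028; III: 0.000635637.
Posterior ∝ prior × likelihood. Numerator for III: 0.2·0.000635637 = 0.000127127.
Normalizing constant: 0.45·0.0627889 + 0.35·0.0395028 + 0.2·0.000635637 = 0.0422081.
P(III | observation) = 0.000127127 / 0.0422081 = 0.00301192.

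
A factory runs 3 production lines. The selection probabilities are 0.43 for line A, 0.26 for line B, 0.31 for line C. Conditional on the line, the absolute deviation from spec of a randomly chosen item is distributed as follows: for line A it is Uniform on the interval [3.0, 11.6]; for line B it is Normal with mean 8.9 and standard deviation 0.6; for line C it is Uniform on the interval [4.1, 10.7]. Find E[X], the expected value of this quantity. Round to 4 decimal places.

7.7470

Component means — A: 7.3; B: 8.9; C: 7.4.
E[X] = 0.43·7.3 + 0.26·8.9 + 0.31·7.4 = 7.747.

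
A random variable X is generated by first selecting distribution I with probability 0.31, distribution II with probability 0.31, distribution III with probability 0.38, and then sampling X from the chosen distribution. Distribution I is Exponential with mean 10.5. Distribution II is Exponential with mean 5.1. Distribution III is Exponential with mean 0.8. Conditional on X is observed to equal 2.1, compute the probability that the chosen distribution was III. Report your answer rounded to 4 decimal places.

0.3481

Likelihoods f(2.1 | ·): I: 0.0779744; II: 0.129898; III: 0.0905497.
Posterior ∝ prior × likelihood. Numerator for III: 0.38·0.0905497 = 0.0344089.
Normalizing constant: 0.31·0.0779744 + 0.31·0.129898 + 0.38·0.0905497 = 0.0988493.
P(III | observation) = 0.0344089 / 0.0988493 = 0.348094.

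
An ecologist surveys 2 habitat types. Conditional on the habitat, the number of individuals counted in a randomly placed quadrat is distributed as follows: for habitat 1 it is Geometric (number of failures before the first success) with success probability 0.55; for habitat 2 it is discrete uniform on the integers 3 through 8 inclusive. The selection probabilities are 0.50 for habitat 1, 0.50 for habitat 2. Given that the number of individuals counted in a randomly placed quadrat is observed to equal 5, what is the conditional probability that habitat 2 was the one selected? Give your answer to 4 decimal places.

Likelihoods P(X=5 | ·): 1: 0.010149; 2: 0.166667.
Posterior ∝ prior × likelihood. Numerator for 2: 0.5·0.166667 = 0.0833333.
Normalizing constant: 0.5·0.010149 + 0.5·0.166667 = 0.0884079.
P(2 | observation) = 0.0833333 / 0.0884079 = 0.942601.

0.9426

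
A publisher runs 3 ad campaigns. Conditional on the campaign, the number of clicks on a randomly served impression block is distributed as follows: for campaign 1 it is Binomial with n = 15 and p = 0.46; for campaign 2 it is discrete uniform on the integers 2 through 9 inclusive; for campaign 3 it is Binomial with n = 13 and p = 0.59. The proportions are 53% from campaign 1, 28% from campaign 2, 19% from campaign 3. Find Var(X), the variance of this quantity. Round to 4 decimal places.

4.6434

Per component, 1: μ=6.9, E[X²]=51.336; 2: μ=5.5, E[X²]=35.5; 3: μ=7.67, E[X²]=61.9736.
E[X] = 0.53·6.9 + 0.28·5.5 + 0.19·7.67 = 6.6543.
E[X²] = 0.53·51.336 + 0.28·35.5 + 0.19·61.9736 = 48.9231.
Var(X) = E[X²] − (E[X])² = 48.9231 − 44.2797 = 4.64336.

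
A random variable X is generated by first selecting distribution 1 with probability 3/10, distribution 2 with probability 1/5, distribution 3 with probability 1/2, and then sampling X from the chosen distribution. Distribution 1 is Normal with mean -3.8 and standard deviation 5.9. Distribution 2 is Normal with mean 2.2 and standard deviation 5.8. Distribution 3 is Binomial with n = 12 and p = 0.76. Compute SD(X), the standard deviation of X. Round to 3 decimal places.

7.089

Per component, 1: μ=-3.8, E[X²]=49.25; 2: μ=2.2, E[X²]=38.48; 3: μ=9.12, E[X²]=85.3632.
E[X] = 0.3·-3.8 + 0.2·2.2 + 0.5·9.12 = 3.86.
E[X²] = 0.3·49.25 + 0.2·38.48 + 0.5·85.3632 = 65.1526.
Var(X) = E[X²] − (E[X])² = 65.1526 − 14.8996 = 50.253.
SD(X) = √50.253 = 7.08894.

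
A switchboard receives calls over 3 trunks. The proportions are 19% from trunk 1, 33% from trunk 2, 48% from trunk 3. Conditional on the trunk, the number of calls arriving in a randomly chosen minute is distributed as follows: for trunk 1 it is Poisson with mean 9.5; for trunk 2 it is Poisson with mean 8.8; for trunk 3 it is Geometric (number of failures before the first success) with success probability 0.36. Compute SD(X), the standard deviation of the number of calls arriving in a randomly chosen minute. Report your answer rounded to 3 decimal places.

4.512

Per component, 1: μ=9.5, E[X²]=99.75; 2: μ=8.8, E[X²]=86.24; 3: μ=1.77778, E[X²]=8.09877.
E[X] = 0.19·9.5 + 0.33·8.8 + 0.48·1.77778 = 5.56233.
E[X²] = 0.19·99.75 + 0.33·86.24 + 0.48·8.09877 = 51.2991.
Var(X) = E[X²] − (E[X])² = 51.2991 − 30.9396 = 20.3596.
SD(X) = √20.3596 = 4.51216.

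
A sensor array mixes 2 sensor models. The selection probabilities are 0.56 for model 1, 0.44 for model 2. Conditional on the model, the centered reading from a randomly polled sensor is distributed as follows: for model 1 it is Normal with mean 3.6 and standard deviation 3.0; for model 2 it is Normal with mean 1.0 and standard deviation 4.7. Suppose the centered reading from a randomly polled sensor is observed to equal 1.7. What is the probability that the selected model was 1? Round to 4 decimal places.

0.6226

Likelihoods f(1.7 | ·): 1: 0.108815; 2: 0.0839451.
Posterior ∝ prior × likelihood. Numerator for 1: 0.56·0.108815 = 0.0609364.
Normalizing constant: 0.56·0.108815 + 0.44·0.0839451 = 0.0978722.
P(1 | observation) = 0.0609364 / 0.0978722 = 0.622612.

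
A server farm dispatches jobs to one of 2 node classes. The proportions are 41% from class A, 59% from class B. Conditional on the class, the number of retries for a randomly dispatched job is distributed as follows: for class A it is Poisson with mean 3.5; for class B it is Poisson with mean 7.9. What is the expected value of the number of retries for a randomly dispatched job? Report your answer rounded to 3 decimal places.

6.096

Component means — A: 3.5; B: 7.9.
E[X] = 0.41·3.5 + 0.59·7.9 = 6.096.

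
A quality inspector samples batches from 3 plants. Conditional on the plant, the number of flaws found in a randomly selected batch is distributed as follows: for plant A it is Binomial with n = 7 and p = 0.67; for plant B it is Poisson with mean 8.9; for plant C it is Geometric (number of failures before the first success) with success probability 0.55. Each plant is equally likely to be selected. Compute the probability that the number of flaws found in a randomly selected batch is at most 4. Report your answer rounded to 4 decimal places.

Conditional on each plant, P(X ≤ 4): A: 0.421674; B: 0.0584325; C: 0.981547.
By total probability, P(X ≤ 4) = 0.333333·0.421674 + 0.333333·0.0584325 + 0.333333·0.981547 = 0.487218.

0.4872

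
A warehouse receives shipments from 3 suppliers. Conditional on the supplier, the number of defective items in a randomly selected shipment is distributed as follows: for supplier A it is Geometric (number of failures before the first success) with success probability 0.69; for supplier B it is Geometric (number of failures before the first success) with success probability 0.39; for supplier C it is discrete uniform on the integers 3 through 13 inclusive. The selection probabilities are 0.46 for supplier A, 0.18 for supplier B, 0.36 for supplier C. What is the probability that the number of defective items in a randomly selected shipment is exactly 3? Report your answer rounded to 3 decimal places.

Conditional on each supplier, P(X = 3): A: 0.0205558; B: 0.0885226; C: 0.0909091.
By total probability, P(X = 3) = 0.46·0.0205558 + 0.18·0.0885226 + 0.36·0.0909091 = 0.058117.

0.058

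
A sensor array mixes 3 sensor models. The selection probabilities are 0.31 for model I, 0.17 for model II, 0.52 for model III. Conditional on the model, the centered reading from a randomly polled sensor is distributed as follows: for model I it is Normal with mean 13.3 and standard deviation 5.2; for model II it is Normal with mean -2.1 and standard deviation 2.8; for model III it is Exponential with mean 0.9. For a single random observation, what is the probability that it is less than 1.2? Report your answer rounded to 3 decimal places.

Conditional on each model, P(X < 1.2): I: 0.00998468; II: 0.880716; III: 0.736403.
By total probability, P(X < 1.2) = 0.31·0.00998468 + 0.17·0.880716 + 0.52·0.736403 = 0.535746.

0.536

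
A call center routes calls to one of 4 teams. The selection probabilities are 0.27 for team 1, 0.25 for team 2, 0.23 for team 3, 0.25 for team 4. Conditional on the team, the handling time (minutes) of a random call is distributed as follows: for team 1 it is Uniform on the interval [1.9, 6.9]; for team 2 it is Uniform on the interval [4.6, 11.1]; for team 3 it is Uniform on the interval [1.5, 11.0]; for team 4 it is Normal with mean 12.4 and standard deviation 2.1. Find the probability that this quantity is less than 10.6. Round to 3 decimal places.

0.770

Conditional on each team, P(X < 10.6): 1: 1; 2: 0.923077; 3: 0.957895; 4: 0.195683.
By total probability, P(X < 10.6) = 0.27·1 + 0.25·0.923077 + 0.23·0.957895 + 0.25·0.195683 = 0.770006.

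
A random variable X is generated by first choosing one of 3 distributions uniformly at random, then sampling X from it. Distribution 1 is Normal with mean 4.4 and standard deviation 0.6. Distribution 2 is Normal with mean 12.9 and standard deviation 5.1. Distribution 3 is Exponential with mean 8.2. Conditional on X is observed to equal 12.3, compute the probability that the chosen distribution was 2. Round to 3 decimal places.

0.741

Likelihoods f(12.3 | ·): 1: 1.50616e-38; 2: 0.0776845; 3: 0.027211.
Posterior ∝ prior × likelihood. Numerator for 2: 0.333333·0.0776845 = 0.0258948.
Normalizing constant: 0.333333·1.50616e-38 + 0.333333·0.0776845 + 0.333333·0.027211 = 0.0349652.
P(2 | observation) = 0.0258948 / 0.0349652 = 0.740589.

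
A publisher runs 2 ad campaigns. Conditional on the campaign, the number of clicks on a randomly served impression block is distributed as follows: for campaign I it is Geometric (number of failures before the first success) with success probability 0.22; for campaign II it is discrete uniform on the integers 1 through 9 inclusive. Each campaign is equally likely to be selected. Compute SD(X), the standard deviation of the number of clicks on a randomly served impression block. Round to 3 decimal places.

3.453

Per component, I: μ=3.54545, E[X²]=28.686; II: μ=5, E[X²]=31.6667.
E[X] = 0.5·3.54545 + 0.5·5 = 4.27273.
E[X²] = 0.5·28.686 + 0.5·31.6667 = 30.1763.
Var(X) = E[X²] − (E[X])² = 30.1763 − 18.2562 = 11.9201.
SD(X) = √11.9201 = 3.45255.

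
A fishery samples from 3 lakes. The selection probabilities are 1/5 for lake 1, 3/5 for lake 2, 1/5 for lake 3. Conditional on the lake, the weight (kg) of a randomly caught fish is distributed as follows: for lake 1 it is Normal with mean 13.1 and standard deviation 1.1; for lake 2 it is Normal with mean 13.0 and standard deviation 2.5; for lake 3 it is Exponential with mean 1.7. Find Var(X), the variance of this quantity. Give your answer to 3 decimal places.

25.092

Per component, 1: μ=13.1, E[X²]=172.82; 2: μ=13, E[X²]=175.25; 3: μ=1.7, E[X²]=5.78.
E[X] = 0.2·13.1 + 0.6·13 + 0.2·1.7 = 10.76.
E[X²] = 0.2·172.82 + 0.6·175.25 + 0.2·5.78 = 140.87.
Var(X) = E[X²] − (E[X])² = 140.87 − 115.778 = 25.0924.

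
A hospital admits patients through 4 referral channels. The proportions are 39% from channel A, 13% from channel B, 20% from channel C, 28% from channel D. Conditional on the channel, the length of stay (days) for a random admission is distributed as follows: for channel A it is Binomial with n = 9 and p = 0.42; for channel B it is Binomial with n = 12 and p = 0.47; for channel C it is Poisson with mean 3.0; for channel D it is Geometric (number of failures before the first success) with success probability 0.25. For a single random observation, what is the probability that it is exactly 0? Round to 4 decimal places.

0.0829

Conditional on each channel, P(X = 0): A: 0.00742766; B: 0.000491259; C: 0.0497871; D: 0.25.
By total probability, P(X = 0) = 0.39·0.00742766 + 0.13·0.000491259 + 0.2·0.0497871 + 0.28·0.25 = 0.0829181.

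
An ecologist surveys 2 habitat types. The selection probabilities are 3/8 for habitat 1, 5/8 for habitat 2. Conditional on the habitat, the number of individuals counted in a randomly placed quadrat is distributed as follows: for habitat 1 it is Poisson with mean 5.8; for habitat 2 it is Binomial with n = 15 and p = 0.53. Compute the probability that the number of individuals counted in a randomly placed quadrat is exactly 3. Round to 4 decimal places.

0.0418

Conditional on each habitat, P(X = 3): 1: 0.098452; 2: 0.0078707.
By total probability, P(X = 3) = 0.375·0.098452 + 0.625·0.0078707 = 0.0418387.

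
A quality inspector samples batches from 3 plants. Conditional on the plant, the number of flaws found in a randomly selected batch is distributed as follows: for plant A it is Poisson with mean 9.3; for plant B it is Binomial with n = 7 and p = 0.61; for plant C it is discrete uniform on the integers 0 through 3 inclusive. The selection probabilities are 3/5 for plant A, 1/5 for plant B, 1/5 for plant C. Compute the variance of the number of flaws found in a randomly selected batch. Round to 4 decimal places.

Per component, A: μ=9.3, E[X²]=95.79; B: μ=4.27, E[X²]=19.8982; C: μ=1.5, E[X²]=3.5.
E[X] = 0.6·9.3 + 0.2·4.27 + 0.2·1.5 = 6.734.
E[X²] = 0.6·95.79 + 0.2·19.8982 + 0.2·3.5 = 62.1536.
Var(X) = E[X²] − (E[X])² = 62.1536 − 45.3468 = 16.8069.

16.8069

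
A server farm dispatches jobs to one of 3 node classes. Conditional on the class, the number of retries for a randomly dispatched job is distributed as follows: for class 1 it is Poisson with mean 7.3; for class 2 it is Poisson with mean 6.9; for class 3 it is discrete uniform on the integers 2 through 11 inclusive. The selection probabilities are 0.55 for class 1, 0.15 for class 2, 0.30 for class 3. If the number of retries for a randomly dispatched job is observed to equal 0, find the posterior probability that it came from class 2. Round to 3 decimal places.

0.289

Likelihoods P(X=0 | ·): 1: 0.000675539; 2: 0.00100779; 3: 0.
Posterior ∝ prior × likelihood. Numerator for 2: 0.15·0.00100779 = 0.000151168.
Normalizing constant: 0.55·0.000675539 + 0.15·0.00100779 + 0.3·0 = 0.000522714.
P(2 | observation) = 0.000151168 / 0.000522714 = 0.289198.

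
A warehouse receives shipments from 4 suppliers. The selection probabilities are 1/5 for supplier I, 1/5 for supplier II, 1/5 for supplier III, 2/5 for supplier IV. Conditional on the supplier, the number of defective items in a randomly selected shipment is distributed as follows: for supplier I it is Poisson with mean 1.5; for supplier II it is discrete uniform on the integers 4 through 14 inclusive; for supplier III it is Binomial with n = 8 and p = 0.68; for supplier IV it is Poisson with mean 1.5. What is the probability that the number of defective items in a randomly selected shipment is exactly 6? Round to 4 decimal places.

0.0770

Conditional on each supplier, P(X = 6): I: 0.00352999; II: 0.0909091; III: 0.283473; IV: 0.00352999.
By total probability, P(X = 6) = 0.2·0.00352999 + 0.2·0.0909091 + 0.2·0.283473 + 0.4·0.00352999 = 0.0769944.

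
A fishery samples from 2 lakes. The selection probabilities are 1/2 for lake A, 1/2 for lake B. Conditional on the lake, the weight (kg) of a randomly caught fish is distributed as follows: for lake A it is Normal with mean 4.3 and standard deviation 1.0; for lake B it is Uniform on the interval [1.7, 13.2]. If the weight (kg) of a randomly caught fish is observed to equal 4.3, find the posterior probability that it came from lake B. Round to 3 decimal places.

0.179

Likelihoods f(4.3 | ·): A: 0.398942; B: 0.0869565.
Posterior ∝ prior × likelihood. Numerator for B: 0.5·0.0869565 = 0.0434783.
Normalizing constant: 0.5·0.398942 + 0.5·0.0869565 = 0.242949.
P(B | observation) = 0.0434783 / 0.242949 = 0.17896.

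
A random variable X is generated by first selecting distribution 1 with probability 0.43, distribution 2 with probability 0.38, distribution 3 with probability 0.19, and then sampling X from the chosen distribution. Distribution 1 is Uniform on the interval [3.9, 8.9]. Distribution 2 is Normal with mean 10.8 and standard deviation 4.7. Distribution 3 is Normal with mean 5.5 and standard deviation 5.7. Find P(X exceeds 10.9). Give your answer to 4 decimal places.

0.2194

Conditional on each component, P(X > 10.9): 1: 0; 2: 0.491513; 3: 0.171726.
By total probability, P(X > 10.9) = 0.43·0 + 0.38·0.491513 + 0.19·0.171726 = 0.219403.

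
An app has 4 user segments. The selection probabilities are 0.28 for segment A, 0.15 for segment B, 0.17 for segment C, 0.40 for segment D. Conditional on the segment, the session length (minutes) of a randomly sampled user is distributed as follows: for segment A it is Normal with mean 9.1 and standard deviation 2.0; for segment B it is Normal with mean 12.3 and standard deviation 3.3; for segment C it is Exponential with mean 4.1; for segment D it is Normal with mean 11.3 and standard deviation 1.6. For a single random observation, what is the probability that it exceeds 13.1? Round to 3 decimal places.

0.126

Conditional on each segment, P(X > 13.1): A: 0.0227501; B: 0.404226; C: 0.0409615; D: 0.130295.
By total probability, P(X > 13.1) = 0.28·0.0227501 + 0.15·0.404226 + 0.17·0.0409615 + 0.4·0.130295 = 0.126085.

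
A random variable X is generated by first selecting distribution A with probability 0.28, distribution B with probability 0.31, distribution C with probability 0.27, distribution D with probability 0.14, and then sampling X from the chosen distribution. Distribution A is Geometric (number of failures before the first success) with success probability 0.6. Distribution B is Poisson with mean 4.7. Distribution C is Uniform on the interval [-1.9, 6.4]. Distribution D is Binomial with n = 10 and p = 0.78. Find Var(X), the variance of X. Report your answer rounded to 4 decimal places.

9.2384

Per component, A: μ=0.666667, E[X²]=1.55556; B: μ=4.7, E[X²]=26.79; C: μ=2.25, E[X²]=10.8033; D: μ=7.8, E[X²]=62.556.
E[X] = 0.28·0.666667 + 0.31·4.7 + 0.27·2.25 + 0.14·7.8 = 3.34317.
E[X²] = 0.28·1.55556 + 0.31·26.79 + 0.27·10.8033 + 0.14·62.556 = 20.4152.
Var(X) = E[X²] − (E[X])² = 20.4152 − 11.1768 = 9.23843.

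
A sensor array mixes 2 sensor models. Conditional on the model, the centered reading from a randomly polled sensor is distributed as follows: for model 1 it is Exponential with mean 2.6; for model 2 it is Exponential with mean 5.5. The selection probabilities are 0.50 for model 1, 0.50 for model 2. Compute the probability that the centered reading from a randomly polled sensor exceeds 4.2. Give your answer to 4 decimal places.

Conditional on each model, P(X > 4.2): 1: 0.198814; 2: 0.465969.
By total probability, P(X > 4.2) = 0.5·0.198814 + 0.5·0.465969 = 0.332392.

0.3324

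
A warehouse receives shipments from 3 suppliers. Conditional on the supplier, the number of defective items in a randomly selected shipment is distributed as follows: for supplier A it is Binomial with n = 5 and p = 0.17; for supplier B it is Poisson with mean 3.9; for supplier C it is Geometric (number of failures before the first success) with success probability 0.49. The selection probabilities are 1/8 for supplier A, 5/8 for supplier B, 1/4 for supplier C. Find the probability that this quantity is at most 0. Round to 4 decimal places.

0.1844

Conditional on each supplier, P(X ≤ 0): A: 0.393904; B: 0.0202419; C: 0.49.
By total probability, P(X ≤ 0) = 0.125·0.393904 + 0.625·0.0202419 + 0.25·0.49 = 0.184389.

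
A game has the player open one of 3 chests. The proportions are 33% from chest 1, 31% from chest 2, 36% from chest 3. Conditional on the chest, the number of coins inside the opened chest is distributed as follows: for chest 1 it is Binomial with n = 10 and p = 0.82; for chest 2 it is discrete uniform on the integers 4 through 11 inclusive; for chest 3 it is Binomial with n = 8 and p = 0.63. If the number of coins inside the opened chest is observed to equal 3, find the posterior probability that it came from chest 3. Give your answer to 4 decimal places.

0.9962

Likelihoods P(X=3 | ·): 1: 0.00040507; 2: 0; 3: 0.0970998.
Posterior ∝ prior × likelihood. Numerator for 3: 0.36·0.0970998 = 0.0349559.
Normalizing constant: 0.33·0.00040507 + 0.31·0 + 0.36·0.0970998 = 0.0350896.
P(3 | observation) = 0.0349559 / 0.0350896 = 0.996191.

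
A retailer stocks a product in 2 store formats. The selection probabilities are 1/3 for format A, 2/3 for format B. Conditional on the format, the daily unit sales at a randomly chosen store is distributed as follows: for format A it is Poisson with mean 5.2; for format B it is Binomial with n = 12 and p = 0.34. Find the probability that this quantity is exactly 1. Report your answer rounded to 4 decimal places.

0.0377

Conditional on each format, P(X = 1): A: 0.0286861; B: 0.0422322.
By total probability, P(X = 1) = 0.333333·0.0286861 + 0.666667·0.0422322 = 0.0377168.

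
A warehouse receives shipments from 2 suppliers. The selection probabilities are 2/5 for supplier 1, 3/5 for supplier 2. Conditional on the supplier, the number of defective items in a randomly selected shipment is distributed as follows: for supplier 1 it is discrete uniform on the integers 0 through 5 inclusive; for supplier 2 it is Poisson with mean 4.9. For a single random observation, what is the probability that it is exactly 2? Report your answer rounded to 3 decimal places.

Conditional on each supplier, P(X = 2): 1: 0.166667; 2: 0.0893962.
By total probability, P(X = 2) = 0.4·0.166667 + 0.6·0.0893962 = 0.120304.

0.120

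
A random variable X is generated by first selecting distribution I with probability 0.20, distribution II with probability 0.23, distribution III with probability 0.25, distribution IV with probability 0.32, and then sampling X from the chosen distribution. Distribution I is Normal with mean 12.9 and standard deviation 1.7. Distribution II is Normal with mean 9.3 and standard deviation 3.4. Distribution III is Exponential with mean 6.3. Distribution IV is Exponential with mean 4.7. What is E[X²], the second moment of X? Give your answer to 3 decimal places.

90.394

For each component E[X²] = Var + (mean)², giving I: 169.3; II: 98.05; III: 79.38; IV: 44.18.
Overall E[X²] = 0.2·169.3 + 0.23·98.05 + 0.25·79.38 + 0.32·44.18 = 90.3941.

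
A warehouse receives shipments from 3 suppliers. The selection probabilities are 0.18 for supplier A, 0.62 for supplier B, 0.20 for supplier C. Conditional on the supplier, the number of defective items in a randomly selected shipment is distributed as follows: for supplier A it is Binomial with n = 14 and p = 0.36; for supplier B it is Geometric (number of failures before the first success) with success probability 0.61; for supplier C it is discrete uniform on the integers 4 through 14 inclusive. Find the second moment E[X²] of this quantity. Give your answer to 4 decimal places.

24.2562

For each component E[X²] = Var + (mean)², giving A: 28.6272; B: 1.45687; C: 91.
Overall E[X²] = 0.18·28.6272 + 0.62·1.45687 + 0.2·91 = 24.2562.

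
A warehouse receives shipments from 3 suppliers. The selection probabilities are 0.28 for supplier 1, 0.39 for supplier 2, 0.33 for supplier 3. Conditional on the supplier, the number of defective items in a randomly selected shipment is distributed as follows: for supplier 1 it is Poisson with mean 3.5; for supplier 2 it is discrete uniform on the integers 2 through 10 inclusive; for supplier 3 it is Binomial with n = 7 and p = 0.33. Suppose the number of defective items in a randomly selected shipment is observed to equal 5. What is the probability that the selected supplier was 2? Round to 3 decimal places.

Likelihoods P(X=5 | ·): 1: 0.132169; 2: 0.111111; 3: 0.0368925.
Posterior ∝ prior × likelihood. Numerator for 2: 0.39·0.111111 = 0.0433333.
Normalizing constant: 0.28·0.132169 + 0.39·0.111111 + 0.33·0.0368925 = 0.0925151.
P(2 | observation) = 0.0433333 / 0.0925151 = 0.468392.

0.468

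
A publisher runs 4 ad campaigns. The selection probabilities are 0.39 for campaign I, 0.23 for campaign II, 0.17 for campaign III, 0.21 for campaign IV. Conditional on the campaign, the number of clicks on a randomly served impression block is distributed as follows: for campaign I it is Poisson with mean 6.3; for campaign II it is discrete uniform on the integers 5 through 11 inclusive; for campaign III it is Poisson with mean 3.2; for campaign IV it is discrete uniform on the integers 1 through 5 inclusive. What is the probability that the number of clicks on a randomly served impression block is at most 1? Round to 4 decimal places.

0.0763

Conditional on each campaign, P(X ≤ 1): I: 0.013405; II: 0; III: 0.171201; IV: 0.2.
By total probability, P(X ≤ 1) = 0.39·0.013405 + 0.23·0 + 0.17·0.171201 + 0.21·0.2 = 0.0763322.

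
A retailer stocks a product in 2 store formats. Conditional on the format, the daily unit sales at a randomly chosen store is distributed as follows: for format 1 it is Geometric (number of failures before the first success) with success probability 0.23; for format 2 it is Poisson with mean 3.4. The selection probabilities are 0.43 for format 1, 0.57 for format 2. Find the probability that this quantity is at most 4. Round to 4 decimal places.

Conditional on each format, P(X ≤ 4): 1: 0.729322; 2: 0.744182.
By total probability, P(X ≤ 4) = 0.43·0.729322 + 0.57·0.744182 = 0.737792.

0.7378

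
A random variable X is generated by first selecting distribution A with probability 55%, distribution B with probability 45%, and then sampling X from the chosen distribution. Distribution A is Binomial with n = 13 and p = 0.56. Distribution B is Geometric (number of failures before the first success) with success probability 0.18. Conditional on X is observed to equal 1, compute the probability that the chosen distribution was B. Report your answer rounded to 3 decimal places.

Likelihoods P(X=1 | ·): A: 0.000383322; B: 0.1476.
Posterior ∝ prior × likelihood. Numerator for B: 0.45·0.1476 = 0.06642.
Normalizing constant: 0.55·0.000383322 + 0.45·0.1476 = 0.0666308.
P(B | observation) = 0.06642 / 0.0666308 = 0.996836.

0.997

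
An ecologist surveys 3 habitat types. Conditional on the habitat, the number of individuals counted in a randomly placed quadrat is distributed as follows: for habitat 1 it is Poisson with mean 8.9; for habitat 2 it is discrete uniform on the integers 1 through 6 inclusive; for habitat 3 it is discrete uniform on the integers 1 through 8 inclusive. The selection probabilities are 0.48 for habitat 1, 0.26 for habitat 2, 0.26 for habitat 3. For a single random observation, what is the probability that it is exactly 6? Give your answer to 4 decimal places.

0.1210

Conditional on each habitat, P(X = 6): 1: 0.0941427; 2: 0.166667; 3: 0.125.
By total probability, P(X = 6) = 0.48·0.0941427 + 0.26·0.166667 + 0.26·0.125 = 0.121022.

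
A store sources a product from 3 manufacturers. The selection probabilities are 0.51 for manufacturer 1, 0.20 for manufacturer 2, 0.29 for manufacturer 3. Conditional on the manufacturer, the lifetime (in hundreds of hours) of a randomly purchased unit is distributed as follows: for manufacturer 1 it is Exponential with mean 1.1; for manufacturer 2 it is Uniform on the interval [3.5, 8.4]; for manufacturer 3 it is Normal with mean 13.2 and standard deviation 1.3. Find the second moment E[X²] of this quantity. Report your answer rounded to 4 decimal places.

For each component E[X²] = Var + (mean)², giving 1: 2.42; 2: 37.4033; 3: 175.93.
Overall E[X²] = 0.51·2.42 + 0.2·37.4033 + 0.29·175.93 = 59.7346.

59.7346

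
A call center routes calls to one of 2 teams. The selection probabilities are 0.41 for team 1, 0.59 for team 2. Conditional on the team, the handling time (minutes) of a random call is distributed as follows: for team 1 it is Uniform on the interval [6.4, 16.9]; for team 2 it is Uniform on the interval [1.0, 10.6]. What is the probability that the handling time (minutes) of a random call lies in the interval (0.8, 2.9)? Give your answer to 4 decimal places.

0.1168

Conditional on each team, P(0.8 < X < 2.9): 1: 0; 2: 0.197917.
By total probability, P(0.8 < X < 2.9) = 0.41·0 + 0.59·0.197917 = 0.116771.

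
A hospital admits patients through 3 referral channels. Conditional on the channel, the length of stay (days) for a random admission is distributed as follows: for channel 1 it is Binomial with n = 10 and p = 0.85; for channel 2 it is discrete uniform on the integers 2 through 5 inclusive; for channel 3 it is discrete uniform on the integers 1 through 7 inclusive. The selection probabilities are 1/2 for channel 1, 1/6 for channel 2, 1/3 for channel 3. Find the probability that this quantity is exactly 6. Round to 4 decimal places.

0.0677

Conditional on each channel, P(X = 6): 1: 0.0400957; 2: 0; 3: 0.142857.
By total probability, P(X = 6) = 0.5·0.0400957 + 0.166667·0 + 0.333333·0.142857 = 0.0676669.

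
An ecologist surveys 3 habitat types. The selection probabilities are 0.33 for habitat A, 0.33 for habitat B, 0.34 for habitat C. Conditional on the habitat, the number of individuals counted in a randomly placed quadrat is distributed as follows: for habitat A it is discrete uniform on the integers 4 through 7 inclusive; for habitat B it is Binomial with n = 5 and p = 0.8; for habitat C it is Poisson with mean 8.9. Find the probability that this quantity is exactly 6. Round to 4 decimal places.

0.1145

Conditional on each habitat, P(X = 6): A: 0.25; B: 0; C: 0.0941427.
By total probability, P(X = 6) = 0.33·0.25 + 0.33·0 + 0.34·0.0941427 = 0.114509.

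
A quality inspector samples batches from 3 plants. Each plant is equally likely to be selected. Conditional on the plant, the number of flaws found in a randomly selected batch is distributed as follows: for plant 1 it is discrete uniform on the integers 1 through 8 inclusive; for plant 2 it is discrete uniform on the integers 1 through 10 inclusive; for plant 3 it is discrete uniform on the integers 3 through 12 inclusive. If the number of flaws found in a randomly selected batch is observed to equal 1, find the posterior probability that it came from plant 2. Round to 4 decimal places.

0.4444

Likelihoods P(X=1 | ·): 1: 0.125; 2: 0.1; 3: 0.
Posterior ∝ prior × likelihood. Numerator for 2: 0.333333·0.1 = 0.0333333.
Normalizing constant: 0.333333·0.125 + 0.333333·0.1 + 0.333333·0 = 0.075.
P(2 | observation) = 0.0333333 / 0.075 = 0.444444.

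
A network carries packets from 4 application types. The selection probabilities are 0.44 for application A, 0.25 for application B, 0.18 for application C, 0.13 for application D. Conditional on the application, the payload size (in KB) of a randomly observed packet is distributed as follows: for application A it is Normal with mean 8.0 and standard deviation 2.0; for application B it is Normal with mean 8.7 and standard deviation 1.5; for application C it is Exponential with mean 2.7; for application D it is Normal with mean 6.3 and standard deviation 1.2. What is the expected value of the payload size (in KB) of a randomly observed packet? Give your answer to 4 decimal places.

Component means — A: 8; B: 8.7; C: 2.7; D: 6.3.
E[X] = 0.44·8 + 0.25·8.7 + 0.18·2.7 + 0.13·6.3 = 7.

7.0000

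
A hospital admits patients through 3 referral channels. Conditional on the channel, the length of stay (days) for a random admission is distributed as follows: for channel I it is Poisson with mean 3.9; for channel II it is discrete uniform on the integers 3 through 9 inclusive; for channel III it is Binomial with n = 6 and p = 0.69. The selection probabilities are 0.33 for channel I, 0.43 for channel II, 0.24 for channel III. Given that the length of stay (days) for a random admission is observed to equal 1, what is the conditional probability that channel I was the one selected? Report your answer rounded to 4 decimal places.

Likelihoods P(X=1 | ·): I: 0.0789435; II: 0; III: 0.0118525.
Posterior ∝ prior × likelihood. Numerator for I: 0.33·0.0789435 = 0.0260513.
Normalizing constant: 0.33·0.0789435 + 0.43·0 + 0.24·0.0118525 = 0.0288959.
P(I | observation) = 0.0260513 / 0.0288959 = 0.901557.

0.9016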